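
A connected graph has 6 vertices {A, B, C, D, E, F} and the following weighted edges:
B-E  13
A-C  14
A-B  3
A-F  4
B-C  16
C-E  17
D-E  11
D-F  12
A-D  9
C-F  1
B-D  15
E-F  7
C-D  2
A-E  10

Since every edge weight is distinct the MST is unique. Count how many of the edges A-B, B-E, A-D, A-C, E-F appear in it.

2

Sort edges by weight, then run Kruskal:
C-F (1): add. Components now {A} {B} {C,F} {D} {E}
C-D (2): add. Components now {A} {B} {C,D,F} {E}
A-B (3): add. Components now {A,B} {C,D,F} {E}
A-F (4): add. Components now {A,B,C,D,F} {E}
E-F (7): add. Components now {A,B,C,D,E,F}
MST edge set: {C-F, C-D, A-B, A-F, E-F}.
Of the listed edges, {A-B, E-F} are in the MST → 2.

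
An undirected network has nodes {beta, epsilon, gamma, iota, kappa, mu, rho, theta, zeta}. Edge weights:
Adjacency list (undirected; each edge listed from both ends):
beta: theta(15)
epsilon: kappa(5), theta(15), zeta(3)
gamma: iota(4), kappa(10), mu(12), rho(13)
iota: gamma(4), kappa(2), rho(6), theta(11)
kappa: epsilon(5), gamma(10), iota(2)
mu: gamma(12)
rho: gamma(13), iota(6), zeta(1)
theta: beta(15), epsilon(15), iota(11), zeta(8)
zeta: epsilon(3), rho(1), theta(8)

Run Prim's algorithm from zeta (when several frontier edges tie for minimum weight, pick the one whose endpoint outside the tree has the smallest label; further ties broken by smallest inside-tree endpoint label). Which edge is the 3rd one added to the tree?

epsilon-kappa

Prim, starting at zeta.
Step 1: frontier [rho zeta 1, epsilon zeta 3, theta zeta 8] → take rho zeta (1); add rho.
Step 2: frontier [iota rho 6, gamma rho 13, epsilon zeta 3, theta zeta 8] → take epsilon zeta (3); add epsilon.
Step 3: frontier [epsilon kappa 5, epsilon theta 15, iota rho 6, gamma rho 13, theta zeta 8] → take epsilon kappa (5); add kappa.
Step 4: frontier [epsilon theta 15, iota kappa 2, gamma kappa 10, iota rho 6, gamma rho 13, theta zeta 8] → take iota kappa (2); add iota.
Step 5: frontier [epsilon theta 15, gamma iota 4, iota theta 11, gamma kappa 10, gamma rho 13, theta zeta 8] → take gamma iota (4); add gamma.
Step 6: frontier [epsilon theta 15, gamma mu 12, iota theta 11, theta zeta 8] → take theta zeta (8); add theta.
Step 7: frontier [gamma mu 12, beta theta 15] → take gamma mu (12); add mu.
Step 8: frontier [beta theta 15] → take beta theta (15); add beta.
The 3rd edge added is epsilon kappa.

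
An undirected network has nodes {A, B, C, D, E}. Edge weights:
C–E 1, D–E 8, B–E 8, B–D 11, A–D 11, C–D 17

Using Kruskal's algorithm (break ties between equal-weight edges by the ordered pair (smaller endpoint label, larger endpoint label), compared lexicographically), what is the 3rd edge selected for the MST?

D-E

Sort edges by weight, then run Kruskal:
C–E (1): add — endpoints in different components.
B–E (8): add — endpoints in different components.
D–E (8): add — endpoints in different components.
A–D (11): add — endpoints in different components.
The 3rd edge added is D–E.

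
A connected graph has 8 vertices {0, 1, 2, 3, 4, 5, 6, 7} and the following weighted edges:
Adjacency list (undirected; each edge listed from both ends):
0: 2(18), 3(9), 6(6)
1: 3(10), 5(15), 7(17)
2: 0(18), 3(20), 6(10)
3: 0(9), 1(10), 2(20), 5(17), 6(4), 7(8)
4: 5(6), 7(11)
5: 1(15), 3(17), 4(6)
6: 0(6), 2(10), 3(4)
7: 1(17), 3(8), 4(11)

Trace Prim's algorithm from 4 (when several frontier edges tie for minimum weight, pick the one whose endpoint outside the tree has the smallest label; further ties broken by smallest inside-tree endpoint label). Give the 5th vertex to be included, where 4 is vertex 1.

Prim's algorithm from 4:
Step 1: frontier [4-5 6, 4-7 11] → take 4-5 (6); add 5.
Step 2: frontier [4-7 11, 1-5 15, 3-5 17] → take 4-7 (11); add 7.
Step 3: frontier [1-5 15, 3-5 17, 3-7 8, 1-7 17] → take 3-7 (8); add 3.
Step 4: frontier [3-6 4, 0-3 9, 1-3 10, 2-3 20, 1-5 15, 1-7 17] → take 3-6 (4); add 6.
Step 5: frontier [0-3 9, 1-3 10, 2-3 20, 1-5 15, 0-6 6, 2-6 10, 1-7 17] → take 0-6 (6); add 0.
Step 6: frontier [0-2 18, 1-3 10, 2-3 20, 1-5 15, 2-6 10, 1-7 17] → take 1-3 (10); add 1.
Step 7: frontier [0-2 18, 2-3 20, 2-6 10] → take 2-6 (10); add 2.
Vertex order: 4, 5, 7, 3, 6, 0, 1, 2. The 5th vertex is 6.

6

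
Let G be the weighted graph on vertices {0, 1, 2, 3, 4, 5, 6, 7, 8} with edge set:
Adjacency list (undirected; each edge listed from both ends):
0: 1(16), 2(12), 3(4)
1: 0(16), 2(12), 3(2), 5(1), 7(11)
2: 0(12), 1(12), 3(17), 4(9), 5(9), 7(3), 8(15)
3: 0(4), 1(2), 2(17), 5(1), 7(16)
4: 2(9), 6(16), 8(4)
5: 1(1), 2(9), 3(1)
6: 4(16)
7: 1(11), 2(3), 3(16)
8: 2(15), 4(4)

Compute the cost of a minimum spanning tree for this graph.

Sort edges by weight, then run Kruskal:
1 5 (1): add — endpoints in different components.
3 5 (1): add — endpoints in different components.
1 3 (2): skip — 1 and 3 already connected.
2 7 (3): add — endpoints in different components.
0 3 (4): add — endpoints in different components.
4 8 (4): add — endpoints in different components.
2 4 (9): add — endpoints in different components.
2 5 (9): add — endpoints in different components.
1 7 (11): skip — 1 and 7 already connected.
0 2 (12): skip — 0 and 2 already connected.
1 2 (12): skip — 1 and 2 already connected.
2 8 (15): skip — 2 and 8 already connected.
0 1 (16): skip — 0 and 1 already connected.
3 7 (16): skip — 3 and 7 already connected.
4 6 (16): add — endpoints in different components.
MST edges: 1 5, 3 5, 2 7, 0 3, 4 8, 2 4, 2 5, 4 6; total weight 1+1+3+4+4+9+9+16 = 47.

47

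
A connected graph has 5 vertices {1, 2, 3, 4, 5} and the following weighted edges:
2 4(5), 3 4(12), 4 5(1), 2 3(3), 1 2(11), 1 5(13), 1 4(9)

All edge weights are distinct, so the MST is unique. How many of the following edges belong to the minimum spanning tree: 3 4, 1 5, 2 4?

1

Kruskal's algorithm — process edges by increasing weight (ties by edge label):
4 5 (1): add. Components now {1} {2} {3} {4,5}
2 3 (3): add. Components now {1} {2,3} {4,5}
2 4 (5): add. Components now {1} {2,3,4,5}
1 4 (9): add. Components now {1,2,3,4,5}
MST edge set: {4 5, 2 3, 2 4, 1 4}.
Of the listed edges, {2 4} are in the MST → 1.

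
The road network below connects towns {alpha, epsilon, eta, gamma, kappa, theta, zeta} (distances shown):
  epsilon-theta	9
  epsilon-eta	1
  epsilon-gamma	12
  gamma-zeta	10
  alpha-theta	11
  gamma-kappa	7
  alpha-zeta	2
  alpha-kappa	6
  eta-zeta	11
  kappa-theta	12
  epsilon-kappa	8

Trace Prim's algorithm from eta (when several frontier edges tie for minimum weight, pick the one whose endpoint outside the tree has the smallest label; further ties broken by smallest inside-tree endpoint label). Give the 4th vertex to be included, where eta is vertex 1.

alpha

Prim's algorithm from eta:
Step 1: frontier [epsilon-eta 1, eta-zeta 11] → take epsilon-eta (1); add epsilon.
Step 2: frontier [epsilon-kappa 8, epsilon-theta 9, epsilon-gamma 12, eta-zeta 11] → take epsilon-kappa (8); add kappa.
Step 3: frontier [epsilon-theta 9, epsilon-gamma 12, eta-zeta 11, alpha-kappa 6, gamma-kappa 7, kappa-theta 12] → take alpha-kappa (6); add alpha.
Step 4: frontier [alpha-zeta 2, alpha-theta 11, epsilon-theta 9, epsilon-gamma 12, eta-zeta 11, gamma-kappa 7, kappa-theta 12] → take alpha-zeta (2); add zeta.
Step 5: frontier [alpha-theta 11, epsilon-theta 9, epsilon-gamma 12, gamma-kappa 7, kappa-theta 12, gamma-zeta 10] → take gamma-kappa (7); add gamma.
Step 6: frontier [alpha-theta 11, epsilon-theta 9, kappa-theta 12] → take epsilon-theta (9); add theta.
Vertex order: eta, epsilon, kappa, alpha, zeta, gamma, theta. The 4th vertex is alpha.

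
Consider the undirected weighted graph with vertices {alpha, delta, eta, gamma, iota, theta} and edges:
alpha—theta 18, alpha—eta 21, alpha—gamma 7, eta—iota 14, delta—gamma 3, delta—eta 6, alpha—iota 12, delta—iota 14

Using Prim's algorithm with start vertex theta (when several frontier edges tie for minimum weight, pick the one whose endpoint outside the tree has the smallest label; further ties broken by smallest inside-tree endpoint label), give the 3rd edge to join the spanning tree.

Prim, starting at theta.
Step 1: frontier [alpha—theta 18] → take alpha—theta (18); add alpha.
Step 2: frontier [alpha—gamma 7, alpha—iota 12, alpha—eta 21] → take alpha—gamma (7); add gamma.
Step 3: frontier [alpha—iota 12, alpha—eta 21, delta—gamma 3] → take delta—gamma (3); add delta.
Step 4: frontier [alpha—iota 12, alpha—eta 21, delta—eta 6, delta—iota 14] → take delta—eta (6); add eta.
Step 5: frontier [alpha—iota 12, delta—iota 14, eta—iota 14] → take alpha—iota (12); add iota.
The 3rd edge added is delta—gamma.

delta-gamma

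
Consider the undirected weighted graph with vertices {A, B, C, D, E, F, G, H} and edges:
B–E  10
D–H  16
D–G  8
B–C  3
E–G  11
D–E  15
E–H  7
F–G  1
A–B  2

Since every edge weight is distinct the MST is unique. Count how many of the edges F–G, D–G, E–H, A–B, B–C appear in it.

Kruskal: consider edges lightest-first.
F–G (1): add — endpoints in different components.
A–B (2): add — endpoints in different components.
B–C (3): add — endpoints in different components.
E–H (7): add — endpoints in different components.
D–G (8): add — endpoints in different components.
B–E (10): add — endpoints in different components.
E–G (11): add — endpoints in different components.
MST edge set: {F–G, A–B, B–C, E–H, D–G, B–E, E–G}.
Of the listed edges, {F–G, D–G, E–H, A–B, B–C} are in the MST → 5.

5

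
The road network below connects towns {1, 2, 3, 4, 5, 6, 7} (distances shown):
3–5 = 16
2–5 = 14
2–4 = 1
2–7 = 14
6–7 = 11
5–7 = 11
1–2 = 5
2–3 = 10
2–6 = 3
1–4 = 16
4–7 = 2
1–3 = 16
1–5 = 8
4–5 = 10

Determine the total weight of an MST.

Prim, starting at 3.
Step 1: frontier [2–3 10, 1–3 16, 3–5 16] → take 2–3 (10); add 2.
Step 2: frontier [2–4 1, 2–6 3, 1–2 5, 2–5 14, 2–7 14, 1–3 16, 3–5 16] → take 2–4 (1); add 4.
Step 3: frontier [2–6 3, 1–2 5, 2–5 14, 2–7 14, 1–3 16, 3–5 16, 4–7 2, 4–5 10, 1–4 16] → take 4–7 (2); add 7.
Step 4: frontier [2–6 3, 1–2 5, 2–5 14, 1–3 16, 3–5 16, 4–5 10, 1–4 16, 5–7 11, 6–7 11] → take 2–6 (3); add 6.
Step 5: frontier [1–2 5, 2–5 14, 1–3 16, 3–5 16, 4–5 10, 1–4 16, 5–7 11] → take 1–2 (5); add 1.
Step 6: frontier [1–5 8, 2–5 14, 3–5 16, 4–5 10, 5–7 11] → take 1–5 (8); add 5.
MST edges: 2–3, 2–4, 4–7, 2–6, 1–2, 1–5; total weight 10+1+2+3+5+8 = 29.

29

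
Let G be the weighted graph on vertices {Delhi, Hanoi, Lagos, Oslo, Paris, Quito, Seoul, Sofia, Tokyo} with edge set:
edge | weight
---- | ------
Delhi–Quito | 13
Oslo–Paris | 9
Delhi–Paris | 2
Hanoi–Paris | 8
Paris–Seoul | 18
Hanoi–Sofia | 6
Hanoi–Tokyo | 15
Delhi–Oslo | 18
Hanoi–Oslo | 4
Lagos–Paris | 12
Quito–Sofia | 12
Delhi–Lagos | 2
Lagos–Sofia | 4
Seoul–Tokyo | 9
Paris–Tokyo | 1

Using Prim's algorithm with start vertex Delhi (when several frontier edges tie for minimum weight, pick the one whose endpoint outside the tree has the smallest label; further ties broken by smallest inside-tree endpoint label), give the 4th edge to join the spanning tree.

Prim, starting at Delhi.
Step 1: cheapest edge leaving the tree is Delhi–Lagos (2); add Lagos.
Step 2: cheapest edge leaving the tree is Delhi–Paris (2); add Paris.
Step 3: cheapest edge leaving the tree is Paris–Tokyo (1); add Tokyo.
Step 4: cheapest edge leaving the tree is Lagos–Sofia (4); add Sofia.
Step 5: cheapest edge leaving the tree is Hanoi–Sofia (6); add Hanoi.
Step 6: cheapest edge leaving the tree is Hanoi–Oslo (4); add Oslo.
Step 7: cheapest edge leaving the tree is Seoul–Tokyo (9); add Seoul.
Step 8: cheapest edge leaving the tree is Quito–Sofia (12); add Quito.
The 4th edge added is Lagos–Sofia.

Lagos-Sofia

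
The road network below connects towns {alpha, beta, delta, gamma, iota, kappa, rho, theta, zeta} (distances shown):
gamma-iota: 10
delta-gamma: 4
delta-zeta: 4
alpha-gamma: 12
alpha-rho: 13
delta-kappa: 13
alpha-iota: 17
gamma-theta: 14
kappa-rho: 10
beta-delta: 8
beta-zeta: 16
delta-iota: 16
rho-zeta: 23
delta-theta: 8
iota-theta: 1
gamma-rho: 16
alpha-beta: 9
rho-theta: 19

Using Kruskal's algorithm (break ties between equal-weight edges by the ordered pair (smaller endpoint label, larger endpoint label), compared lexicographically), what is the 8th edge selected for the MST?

alpha-rho

Kruskal's algorithm — process edges by increasing weight (ties by edge label):
iota-theta (1): add — endpoints in different components.
delta-gamma (4): add — endpoints in different components.
delta-zeta (4): add — endpoints in different components.
beta-delta (8): add — endpoints in different components.
delta-theta (8): add — endpoints in different components.
alpha-beta (9): add — endpoints in different components.
gamma-iota (10): skip — iota and gamma already connected.
kappa-rho (10): add — endpoints in different components.
alpha-gamma (12): skip — alpha and gamma already connected.
alpha-rho (13): add — endpoints in different components.
The 8th edge added is alpha-rho.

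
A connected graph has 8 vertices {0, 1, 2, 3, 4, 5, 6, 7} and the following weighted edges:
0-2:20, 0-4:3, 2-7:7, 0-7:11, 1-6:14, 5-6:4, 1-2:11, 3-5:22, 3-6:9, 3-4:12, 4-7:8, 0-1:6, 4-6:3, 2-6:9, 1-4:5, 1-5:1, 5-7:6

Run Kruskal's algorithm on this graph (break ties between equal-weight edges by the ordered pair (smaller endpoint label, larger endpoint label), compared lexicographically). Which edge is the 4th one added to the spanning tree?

Kruskal: consider edges lightest-first.
1-5 (1): add — endpoints in different components.
0-4 (3): add — endpoints in different components.
4-6 (3): add — endpoints in different components.
5-6 (4): add — endpoints in different components.
1-4 (5): skip — 1 and 4 already connected.
0-1 (6): skip — 0 and 1 already connected.
5-7 (6): add — endpoints in different components.
2-7 (7): add — endpoints in different components.
4-7 (8): skip — 4 and 7 already connected.
2-6 (9): skip — 2 and 6 already connected.
3-6 (9): add — endpoints in different components.
The 4th edge added is 5-6.

5-6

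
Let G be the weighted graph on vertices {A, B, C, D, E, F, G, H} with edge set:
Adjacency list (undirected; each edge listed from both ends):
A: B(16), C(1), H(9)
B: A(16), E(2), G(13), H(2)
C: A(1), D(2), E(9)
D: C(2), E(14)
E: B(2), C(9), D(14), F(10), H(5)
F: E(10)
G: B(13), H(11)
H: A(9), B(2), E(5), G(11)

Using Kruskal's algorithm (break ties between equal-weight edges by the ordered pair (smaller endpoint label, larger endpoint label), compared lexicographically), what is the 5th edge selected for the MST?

A-H

Sort edges by weight, then run Kruskal:
A C (1): add — endpoints in different components.
B E (2): add — endpoints in different components.
B H (2): add — endpoints in different components.
C D (2): add — endpoints in different components.
E H (5): skip — E and H already connected.
A H (9): add — endpoints in different components.
C E (9): skip — C and E already connected.
E F (10): add — endpoints in different components.
G H (11): add — endpoints in different components.
The 5th edge added is A H.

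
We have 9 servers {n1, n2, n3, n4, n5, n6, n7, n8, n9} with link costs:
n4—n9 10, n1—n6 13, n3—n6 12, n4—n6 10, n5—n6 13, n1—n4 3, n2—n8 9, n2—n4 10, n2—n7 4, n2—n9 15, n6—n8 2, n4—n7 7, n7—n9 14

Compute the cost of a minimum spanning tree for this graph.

Prim, starting at n2.
Step 1: frontier [n2—n7 4, n2—n8 9, n2—n4 10, n2—n9 15] → take n2—n7 (4); add n7.
Step 2: frontier [n2—n8 9, n2—n4 10, n2—n9 15, n4—n7 7, n7—n9 14] → take n4—n7 (7); add n4.
Step 3: frontier [n2—n8 9, n2—n9 15, n1—n4 3, n4—n6 10, n4—n9 10, n7—n9 14] → take n1—n4 (3); add n1.
Step 4: frontier [n1—n6 13, n2—n8 9, n2—n9 15, n4—n6 10, n4—n9 10, n7—n9 14] → take n2—n8 (9); add n8.
Step 5: frontier [n1—n6 13, n2—n9 15, n4—n6 10, n4—n9 10, n7—n9 14, n6—n8 2] → take n6—n8 (2); add n6.
Step 6: frontier [n2—n9 15, n4—n9 10, n3—n6 12, n5—n6 13, n7—n9 14] → take n4—n9 (10); add n9.
Step 7: frontier [n3—n6 12, n5—n6 13] → take n3—n6 (12); add n3.
Step 8: frontier [n5—n6 13] → take n5—n6 (13); add n5.
MST edges: n2—n7, n4—n7, n1—n4, n2—n8, n6—n8, n4—n9, n3—n6, n5—n6; total weight 4+7+3+9+2+10+12+13 = 60.

60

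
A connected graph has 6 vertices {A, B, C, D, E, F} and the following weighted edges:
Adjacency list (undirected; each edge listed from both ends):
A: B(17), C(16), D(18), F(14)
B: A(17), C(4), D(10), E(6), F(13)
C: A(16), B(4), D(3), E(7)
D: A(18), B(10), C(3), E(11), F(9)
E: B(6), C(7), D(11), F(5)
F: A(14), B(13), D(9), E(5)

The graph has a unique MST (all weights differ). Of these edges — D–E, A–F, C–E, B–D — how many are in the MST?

Kruskal's algorithm — process edges by increasing weight (ties by edge label):
C–D (3): add — endpoints in different components.
B–C (4): add — endpoints in different components.
E–F (5): add — endpoints in different components.
B–E (6): add — endpoints in different components.
C–E (7): skip — C and E already connected.
D–F (9): skip — D and F already connected.
B–D (10): skip — B and D already connected.
D–E (11): skip — D and E already connected.
B–F (13): skip — B and F already connected.
A–F (14): add — endpoints in different components.
MST edge set: {C–D, B–C, E–F, B–E, A–F}.
Of the listed edges, {A–F} are in the MST → 1.

1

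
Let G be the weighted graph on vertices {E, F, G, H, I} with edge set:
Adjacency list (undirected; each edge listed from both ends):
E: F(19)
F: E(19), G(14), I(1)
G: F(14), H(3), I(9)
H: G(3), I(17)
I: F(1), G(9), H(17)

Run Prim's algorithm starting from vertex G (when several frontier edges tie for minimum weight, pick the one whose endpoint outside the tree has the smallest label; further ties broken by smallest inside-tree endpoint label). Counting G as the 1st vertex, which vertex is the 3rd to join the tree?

Grow the tree from G using Prim:
Step 1: cheapest edge leaving the tree is G H (3); add H.
Step 2: cheapest edge leaving the tree is G I (9); add I.
Step 3: cheapest edge leaving the tree is F I (1); add F.
Step 4: cheapest edge leaving the tree is E F (19); add E.
Vertex order: G, H, I, F, E. The 3rd vertex is I.

I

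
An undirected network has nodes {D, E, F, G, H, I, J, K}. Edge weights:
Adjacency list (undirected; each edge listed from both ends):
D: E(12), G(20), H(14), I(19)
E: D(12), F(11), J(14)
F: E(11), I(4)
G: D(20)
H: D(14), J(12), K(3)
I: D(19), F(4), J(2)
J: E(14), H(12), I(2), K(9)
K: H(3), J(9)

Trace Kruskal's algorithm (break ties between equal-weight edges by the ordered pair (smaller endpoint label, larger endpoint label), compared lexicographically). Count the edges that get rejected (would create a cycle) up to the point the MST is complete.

4

Kruskal's algorithm — process edges by increasing weight (ties by edge label):
I—J (2): add — endpoints in different components.
H—K (3): add — endpoints in different components.
F—I (4): add — endpoints in different components.
J—K (9): add — endpoints in different components.
E—F (11): add — endpoints in different components.
D—E (12): add — endpoints in different components.
H—J (12): skip — H and J already connected.
D—H (14): skip — D and H already connected.
E—J (14): skip — E and J already connected.
D—I (19): skip — D and I already connected.
D—G (20): add — endpoints in different components.
Edges rejected before the tree was complete: 4.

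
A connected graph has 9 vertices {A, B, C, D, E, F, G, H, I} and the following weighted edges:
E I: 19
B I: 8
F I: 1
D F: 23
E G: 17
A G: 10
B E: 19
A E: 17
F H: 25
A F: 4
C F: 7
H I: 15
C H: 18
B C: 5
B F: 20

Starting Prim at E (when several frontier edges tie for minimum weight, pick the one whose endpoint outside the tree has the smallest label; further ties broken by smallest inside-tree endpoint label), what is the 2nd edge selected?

A-F

Grow the tree from E using Prim:
Step 1: cheapest edge leaving the tree is A E (17); add A.
Step 2: cheapest edge leaving the tree is A F (4); add F.
Step 3: cheapest edge leaving the tree is F I (1); add I.
Step 4: cheapest edge leaving the tree is C F (7); add C.
Step 5: cheapest edge leaving the tree is B C (5); add B.
Step 6: cheapest edge leaving the tree is A G (10); add G.
Step 7: cheapest edge leaving the tree is H I (15); add H.
Step 8: cheapest edge leaving the tree is D F (23); add D.
The 2nd edge added is A F.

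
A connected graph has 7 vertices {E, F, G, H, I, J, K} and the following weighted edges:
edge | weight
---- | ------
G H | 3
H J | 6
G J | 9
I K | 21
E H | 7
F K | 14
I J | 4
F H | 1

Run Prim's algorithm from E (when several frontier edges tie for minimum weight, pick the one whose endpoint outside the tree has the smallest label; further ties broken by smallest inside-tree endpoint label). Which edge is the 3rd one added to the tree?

G-H

Grow the tree from E using Prim:
Step 1: cheapest edge leaving the tree is E H (7); add H.
Step 2: cheapest edge leaving the tree is F H (1); add F.
Step 3: cheapest edge leaving the tree is G H (3); add G.
Step 4: cheapest edge leaving the tree is H J (6); add J.
Step 5: cheapest edge leaving the tree is I J (4); add I.
Step 6: cheapest edge leaving the tree is F K (14); add K.
The 3rd edge added is G H.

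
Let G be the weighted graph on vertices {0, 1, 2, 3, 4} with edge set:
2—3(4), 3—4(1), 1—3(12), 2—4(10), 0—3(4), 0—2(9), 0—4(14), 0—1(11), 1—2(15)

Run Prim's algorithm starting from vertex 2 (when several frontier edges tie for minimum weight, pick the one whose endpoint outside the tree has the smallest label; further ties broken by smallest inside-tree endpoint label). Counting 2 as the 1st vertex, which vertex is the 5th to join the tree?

1

Grow the tree from 2 using Prim:
Step 1: frontier [2—3 4, 0—2 9, 2—4 10, 1—2 15] → take 2—3 (4); add 3.
Step 2: frontier [0—2 9, 2—4 10, 1—2 15, 3—4 1, 0—3 4, 1—3 12] → take 3—4 (1); add 4.
Step 3: frontier [0—2 9, 1—2 15, 0—3 4, 1—3 12, 0—4 14] → take 0—3 (4); add 0.
Step 4: frontier [0—1 11, 1—2 15, 1—3 12] → take 0—1 (11); add 1.
Vertex order: 2, 3, 4, 0, 1. The 5th vertex is 1.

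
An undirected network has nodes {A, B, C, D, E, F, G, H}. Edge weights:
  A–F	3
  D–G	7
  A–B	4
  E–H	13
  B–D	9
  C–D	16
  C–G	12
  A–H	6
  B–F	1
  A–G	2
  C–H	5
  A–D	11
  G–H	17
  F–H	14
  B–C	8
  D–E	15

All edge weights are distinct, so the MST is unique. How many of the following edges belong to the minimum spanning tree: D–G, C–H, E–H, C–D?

3

Kruskal: consider edges lightest-first.
B–F (1): add — endpoints in different components.
A–G (2): add — endpoints in different components.
A–F (3): add — endpoints in different components.
A–B (4): skip — A and B already connected.
C–H (5): add — endpoints in different components.
A–H (6): add — endpoints in different components.
D–G (7): add — endpoints in different components.
B–C (8): skip — B and C already connected.
B–D (9): skip — B and D already connected.
A–D (11): skip — A and D already connected.
C–G (12): skip — C and G already connected.
E–H (13): add — endpoints in different components.
MST edge set: {B–F, A–G, A–F, C–H, A–H, D–G, E–H}.
Of the listed edges, {D–G, C–H, E–H} are in the MST → 3.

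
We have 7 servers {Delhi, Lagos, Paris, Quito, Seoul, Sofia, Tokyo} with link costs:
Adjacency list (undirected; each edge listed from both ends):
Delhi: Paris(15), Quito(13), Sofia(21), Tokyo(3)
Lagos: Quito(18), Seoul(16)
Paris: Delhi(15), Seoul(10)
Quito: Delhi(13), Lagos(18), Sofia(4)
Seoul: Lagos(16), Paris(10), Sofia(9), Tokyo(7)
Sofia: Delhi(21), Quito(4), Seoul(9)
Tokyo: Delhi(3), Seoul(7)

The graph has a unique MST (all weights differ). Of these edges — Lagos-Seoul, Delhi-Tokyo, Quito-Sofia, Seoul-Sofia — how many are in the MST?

Kruskal's algorithm — process edges by increasing weight (ties by edge label):
Delhi-Tokyo (3): add — endpoints in different components.
Quito-Sofia (4): add — endpoints in different components.
Seoul-Tokyo (7): add — endpoints in different components.
Seoul-Sofia (9): add — endpoints in different components.
Paris-Seoul (10): add — endpoints in different components.
Delhi-Quito (13): skip — Delhi and Quito already connected.
Delhi-Paris (15): skip — Delhi and Paris already connected.
Lagos-Seoul (16): add — endpoints in different components.
MST edge set: {Delhi-Tokyo, Quito-Sofia, Seoul-Tokyo, Seoul-Sofia, Paris-Seoul, Lagos-Seoul}.
Of the listed edges, {Lagos-Seoul, Delhi-Tokyo, Quito-Sofia, Seoul-Sofia} are in the MST → 4.

4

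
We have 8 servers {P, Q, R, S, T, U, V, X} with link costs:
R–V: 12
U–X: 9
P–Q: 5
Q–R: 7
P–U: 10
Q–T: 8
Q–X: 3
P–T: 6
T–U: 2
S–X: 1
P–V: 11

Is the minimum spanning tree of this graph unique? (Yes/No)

Sort edges by weight, then run Kruskal:
S–X (1): add — endpoints in different components.
T–U (2): add — endpoints in different components.
Q–X (3): add — endpoints in different components.
P–Q (5): add — endpoints in different components.
P–T (6): add — endpoints in different components.
Q–R (7): add — endpoints in different components.
Q–T (8): skip — T and Q already connected.
U–X (9): skip — X and U already connected.
P–U (10): skip — P and U already connected.
P–V (11): add — endpoints in different components.
Every non-tree edge has weight strictly greater than the heaviest edge on the tree path between its endpoints, so the MST is unique.

Yes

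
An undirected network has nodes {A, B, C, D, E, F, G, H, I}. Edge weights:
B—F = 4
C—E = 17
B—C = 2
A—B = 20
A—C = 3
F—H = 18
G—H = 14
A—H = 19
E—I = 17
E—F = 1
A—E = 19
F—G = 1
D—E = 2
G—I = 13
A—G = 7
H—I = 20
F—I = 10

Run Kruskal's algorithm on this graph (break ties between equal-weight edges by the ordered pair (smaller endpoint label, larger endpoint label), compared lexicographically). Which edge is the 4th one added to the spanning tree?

D-E

Kruskal: consider edges lightest-first.
E—F (1): add — endpoints in different components.
F—G (1): add — endpoints in different components.
B—C (2): add — endpoints in different components.
D—E (2): add — endpoints in different components.
A—C (3): add — endpoints in different components.
B—F (4): add — endpoints in different components.
A—G (7): skip — A and G already connected.
F—I (10): add — endpoints in different components.
G—I (13): skip — G and I already connected.
G—H (14): add — endpoints in different components.
The 4th edge added is D—E.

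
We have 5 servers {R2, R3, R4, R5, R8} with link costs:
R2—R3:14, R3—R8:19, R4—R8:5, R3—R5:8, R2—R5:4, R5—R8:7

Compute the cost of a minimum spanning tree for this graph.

24

Sort edges by weight, then run Kruskal:
R2—R5 (4): add. Components now {R3} {R4} {R2,R5} {R8}
R4—R8 (5): add. Components now {R3} {R4,R8} {R2,R5}
R5—R8 (7): add. Components now {R3} {R2,R4,R5,R8}
R3—R5 (8): add. Components now {R2,R3,R4,R5,R8}
MST edges: R2—R5, R4—R8, R5—R8, R3—R5; total weight 4+5+7+8 = 24.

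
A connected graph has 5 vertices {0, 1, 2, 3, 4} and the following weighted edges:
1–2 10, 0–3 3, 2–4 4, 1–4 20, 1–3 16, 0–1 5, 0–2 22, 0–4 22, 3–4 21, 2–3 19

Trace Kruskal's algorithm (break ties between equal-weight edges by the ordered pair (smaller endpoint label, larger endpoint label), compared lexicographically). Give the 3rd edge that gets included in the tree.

0-1

Sort edges by weight, then run Kruskal:
0–3 (3): add — endpoints in different components.
2–4 (4): add — endpoints in different components.
0–1 (5): add — endpoints in different components.
1–2 (10): add — endpoints in different components.
The 3rd edge added is 0–1.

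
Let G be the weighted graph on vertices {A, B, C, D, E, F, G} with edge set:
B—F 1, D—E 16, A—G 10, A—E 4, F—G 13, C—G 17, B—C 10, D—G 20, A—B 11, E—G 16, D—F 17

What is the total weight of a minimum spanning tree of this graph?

52

Kruskal's algorithm — process edges by increasing weight (ties by edge label):
B—F (1): add — endpoints in different components.
A—E (4): add — endpoints in different components.
A—G (10): add — endpoints in different components.
B—C (10): add — endpoints in different components.
A—B (11): add — endpoints in different components.
F—G (13): skip — F and G already connected.
D—E (16): add — endpoints in different components.
MST edges: B—F, A—E, A—G, B—C, A—B, D—E; total weight 1+4+10+10+11+16 = 52.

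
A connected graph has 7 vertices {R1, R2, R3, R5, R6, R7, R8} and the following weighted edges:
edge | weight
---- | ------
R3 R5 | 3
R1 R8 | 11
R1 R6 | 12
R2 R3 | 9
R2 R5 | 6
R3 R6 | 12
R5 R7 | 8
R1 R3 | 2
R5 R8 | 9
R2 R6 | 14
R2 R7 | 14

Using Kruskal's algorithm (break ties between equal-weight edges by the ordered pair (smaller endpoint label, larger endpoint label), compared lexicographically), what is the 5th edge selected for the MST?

Kruskal: consider edges lightest-first.
R1 R3 (2): add — endpoints in different components.
R3 R5 (3): add — endpoints in different components.
R2 R5 (6): add — endpoints in different components.
R5 R7 (8): add — endpoints in different components.
R2 R3 (9): skip — R2 and R3 already connected.
R5 R8 (9): add — endpoints in different components.
R1 R8 (11): skip — R8 and R1 already connected.
R1 R6 (12): add — endpoints in different components.
The 5th edge added is R5 R8.

R5-R8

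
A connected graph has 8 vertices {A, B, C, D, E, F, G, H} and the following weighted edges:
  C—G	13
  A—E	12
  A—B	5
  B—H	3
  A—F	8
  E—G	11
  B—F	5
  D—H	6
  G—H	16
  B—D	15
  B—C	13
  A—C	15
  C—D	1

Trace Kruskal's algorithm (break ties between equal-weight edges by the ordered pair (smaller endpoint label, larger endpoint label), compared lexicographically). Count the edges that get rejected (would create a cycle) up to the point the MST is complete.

1

Kruskal: consider edges lightest-first.
C—D (1): add — endpoints in different components.
B—H (3): add — endpoints in different components.
A—B (5): add — endpoints in different components.
B—F (5): add — endpoints in different components.
D—H (6): add — endpoints in different components.
A—F (8): skip — A and F already connected.
E—G (11): add — endpoints in different components.
A—E (12): add — endpoints in different components.
Edges rejected before the tree was complete: 1.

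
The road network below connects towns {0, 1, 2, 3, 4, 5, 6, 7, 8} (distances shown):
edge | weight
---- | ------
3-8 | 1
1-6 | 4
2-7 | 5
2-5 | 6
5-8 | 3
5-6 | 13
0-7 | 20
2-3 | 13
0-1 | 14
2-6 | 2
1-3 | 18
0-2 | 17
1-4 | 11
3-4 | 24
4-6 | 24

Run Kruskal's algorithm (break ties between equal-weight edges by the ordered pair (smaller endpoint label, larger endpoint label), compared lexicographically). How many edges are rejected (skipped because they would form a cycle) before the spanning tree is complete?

Kruskal's algorithm — process edges by increasing weight (ties by edge label):
3-8 (1): add — endpoints in different components.
2-6 (2): add — endpoints in different components.
5-8 (3): add — endpoints in different components.
1-6 (4): add — endpoints in different components.
2-7 (5): add — endpoints in different components.
2-5 (6): add — endpoints in different components.
1-4 (11): add — endpoints in different components.
2-3 (13): skip — 2 and 3 already connected.
5-6 (13): skip — 5 and 6 already connected.
0-1 (14): add — endpoints in different components.
Edges rejected before the tree was complete: 2.

2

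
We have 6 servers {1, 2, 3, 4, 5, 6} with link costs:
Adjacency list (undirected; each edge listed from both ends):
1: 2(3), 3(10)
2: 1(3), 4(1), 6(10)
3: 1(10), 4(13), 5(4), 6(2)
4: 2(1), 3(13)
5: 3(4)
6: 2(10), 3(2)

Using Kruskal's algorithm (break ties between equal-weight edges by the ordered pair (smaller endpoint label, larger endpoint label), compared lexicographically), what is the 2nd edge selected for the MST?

3-6

Kruskal: consider edges lightest-first.
2—4 (1): add. Components now {1} {2,4} {3} {5} {6}
3—6 (2): add. Components now {1} {2,4} {3,6} {5}
1—2 (3): add. Components now {1,2,4} {3,6} {5}
3—5 (4): add. Components now {1,2,4} {3,5,6}
1—3 (10): add. Components now {1,2,3,4,5,6}
The 2nd edge added is 3—6.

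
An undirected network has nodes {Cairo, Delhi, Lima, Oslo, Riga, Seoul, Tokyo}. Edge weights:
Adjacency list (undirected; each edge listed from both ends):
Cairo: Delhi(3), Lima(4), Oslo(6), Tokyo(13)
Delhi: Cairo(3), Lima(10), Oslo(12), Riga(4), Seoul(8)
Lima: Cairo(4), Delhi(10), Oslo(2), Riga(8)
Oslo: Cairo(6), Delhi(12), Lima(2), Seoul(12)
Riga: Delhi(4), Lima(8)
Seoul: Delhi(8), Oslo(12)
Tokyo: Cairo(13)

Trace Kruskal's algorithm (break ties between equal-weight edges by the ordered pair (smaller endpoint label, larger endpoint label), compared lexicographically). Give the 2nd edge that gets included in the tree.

Cairo-Delhi

Sort edges by weight, then run Kruskal:
Lima–Oslo (2): add — endpoints in different components.
Cairo–Delhi (3): add — endpoints in different components.
Cairo–Lima (4): add — endpoints in different components.
Delhi–Riga (4): add — endpoints in different components.
Cairo–Oslo (6): skip — Cairo and Oslo already connected.
Delhi–Seoul (8): add — endpoints in different components.
Lima–Riga (8): skip — Lima and Riga already connected.
Delhi–Lima (10): skip — Delhi and Lima already connected.
Delhi–Oslo (12): skip — Delhi and Oslo already connected.
Oslo–Seoul (12): skip — Seoul and Oslo already connected.
Cairo–Tokyo (13): add — endpoints in different components.
The 2nd edge added is Cairo–Delhi.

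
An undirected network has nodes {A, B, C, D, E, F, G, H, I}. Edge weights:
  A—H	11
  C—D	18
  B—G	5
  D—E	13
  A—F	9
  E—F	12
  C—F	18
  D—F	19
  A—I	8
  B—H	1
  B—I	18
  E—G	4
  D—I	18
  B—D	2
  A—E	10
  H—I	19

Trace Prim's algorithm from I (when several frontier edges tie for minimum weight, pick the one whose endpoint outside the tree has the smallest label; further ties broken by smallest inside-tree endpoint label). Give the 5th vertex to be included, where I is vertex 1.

Prim's algorithm from I:
Step 1: cheapest edge leaving the tree is A—I (8); add A.
Step 2: cheapest edge leaving the tree is A—F (9); add F.
Step 3: cheapest edge leaving the tree is A—E (10); add E.
Step 4: cheapest edge leaving the tree is E—G (4); add G.
Step 5: cheapest edge leaving the tree is B—G (5); add B.
Step 6: cheapest edge leaving the tree is B—H (1); add H.
Step 7: cheapest edge leaving the tree is B—D (2); add D.
Step 8: cheapest edge leaving the tree is C—D (18); add C.
Vertex order: I, A, F, E, G, B, H, D, C. The 5th vertex is G.

G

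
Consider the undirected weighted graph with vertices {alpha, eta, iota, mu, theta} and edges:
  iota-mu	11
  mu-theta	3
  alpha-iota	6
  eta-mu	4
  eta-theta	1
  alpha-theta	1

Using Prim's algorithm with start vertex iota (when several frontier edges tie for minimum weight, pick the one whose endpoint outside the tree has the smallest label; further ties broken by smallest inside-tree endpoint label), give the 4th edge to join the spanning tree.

Prim's algorithm from iota:
Step 1: frontier [alpha-iota 6, iota-mu 11] → take alpha-iota (6); add alpha.
Step 2: frontier [alpha-theta 1, iota-mu 11] → take alpha-theta (1); add theta.
Step 3: frontier [iota-mu 11, eta-theta 1, mu-theta 3] → take eta-theta (1); add eta.
Step 4: frontier [eta-mu 4, iota-mu 11, mu-theta 3] → take mu-theta (3); add mu.
The 4th edge added is mu-theta.

mu-theta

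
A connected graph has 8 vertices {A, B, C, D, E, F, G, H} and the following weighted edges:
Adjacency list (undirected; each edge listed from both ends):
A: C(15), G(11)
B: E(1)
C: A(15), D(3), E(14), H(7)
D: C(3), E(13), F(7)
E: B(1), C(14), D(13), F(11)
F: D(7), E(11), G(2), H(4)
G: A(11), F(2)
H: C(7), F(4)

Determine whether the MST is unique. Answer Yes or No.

No

Sort edges by weight, then run Kruskal:
B E (1): add — endpoints in different components.
F G (2): add — endpoints in different components.
C D (3): add — endpoints in different components.
F H (4): add — endpoints in different components.
C H (7): add — endpoints in different components.
D F (7): skip — D and F already connected.
A G (11): add — endpoints in different components.
E F (11): add — endpoints in different components.
Non-tree edge D F has weight 7, equal to the heaviest edge on its tree cycle — swapping gives another MST of the same weight. Not unique.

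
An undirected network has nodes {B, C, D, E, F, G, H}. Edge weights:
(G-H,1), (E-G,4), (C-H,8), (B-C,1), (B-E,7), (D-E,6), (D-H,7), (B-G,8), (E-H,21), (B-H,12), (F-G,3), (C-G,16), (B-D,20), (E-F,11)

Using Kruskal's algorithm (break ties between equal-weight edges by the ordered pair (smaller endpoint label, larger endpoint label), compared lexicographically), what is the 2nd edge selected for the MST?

Kruskal's algorithm — process edges by increasing weight (ties by edge label):
B-C (1): add — endpoints in different components.
G-H (1): add — endpoints in different components.
F-G (3): add — endpoints in different components.
E-G (4): add — endpoints in different components.
D-E (6): add — endpoints in different components.
B-E (7): add — endpoints in different components.
The 2nd edge added is G-H.

G-H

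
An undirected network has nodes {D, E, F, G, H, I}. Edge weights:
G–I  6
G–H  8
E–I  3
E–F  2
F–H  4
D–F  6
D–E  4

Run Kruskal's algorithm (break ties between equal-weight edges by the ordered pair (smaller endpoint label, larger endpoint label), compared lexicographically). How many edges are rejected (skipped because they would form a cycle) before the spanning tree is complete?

Kruskal's algorithm — process edges by increasing weight (ties by edge label):
E–F (2): add. Components now {D} {E,F} {G} {H} {I}
E–I (3): add. Components now {D} {E,F,I} {G} {H}
D–E (4): add. Components now {D,E,F,I} {G} {H}
F–H (4): add. Components now {D,E,F,H,I} {G}
D–F (6): skip — D and F already connected.
G–I (6): add. Components now {D,E,F,G,H,I}
Edges rejected before the tree was complete: 1.

1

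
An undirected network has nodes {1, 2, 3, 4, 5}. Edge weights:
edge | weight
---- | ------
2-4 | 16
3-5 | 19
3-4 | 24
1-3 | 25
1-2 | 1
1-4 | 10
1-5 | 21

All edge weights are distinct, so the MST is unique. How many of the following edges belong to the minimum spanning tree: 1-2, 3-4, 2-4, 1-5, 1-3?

Sort edges by weight, then run Kruskal:
1-2 (1): add — endpoints in different components.
1-4 (10): add — endpoints in different components.
2-4 (16): skip — 2 and 4 already connected.
3-5 (19): add — endpoints in different components.
1-5 (21): add — endpoints in different components.
MST edge set: {1-2, 1-4, 3-5, 1-5}.
Of the listed edges, {1-2, 1-5} are in the MST → 2.

2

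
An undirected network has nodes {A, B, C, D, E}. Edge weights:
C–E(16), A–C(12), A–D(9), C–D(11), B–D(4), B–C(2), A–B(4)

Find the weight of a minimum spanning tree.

Prim's algorithm from C:
Step 1: cheapest edge leaving the tree is B–C (2); add B.
Step 2: cheapest edge leaving the tree is A–B (4); add A.
Step 3: cheapest edge leaving the tree is B–D (4); add D.
Step 4: cheapest edge leaving the tree is C–E (16); add E.
MST edges: B–C, A–B, B–D, C–E; total weight 2+4+4+16 = 26.

26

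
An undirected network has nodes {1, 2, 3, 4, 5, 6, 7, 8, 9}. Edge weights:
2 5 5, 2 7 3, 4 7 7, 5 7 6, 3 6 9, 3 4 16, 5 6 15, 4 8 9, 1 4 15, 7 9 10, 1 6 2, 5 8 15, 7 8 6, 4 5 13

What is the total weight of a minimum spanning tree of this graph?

Grow the tree from 3 using Prim:
Step 1: frontier [3 6 9, 3 4 16] → take 3 6 (9); add 6.
Step 2: frontier [3 4 16, 1 6 2, 5 6 15] → take 1 6 (2); add 1.
Step 3: frontier [1 4 15, 3 4 16, 5 6 15] → take 1 4 (15); add 4.
Step 4: frontier [4 7 7, 4 8 9, 4 5 13, 5 6 15] → take 4 7 (7); add 7.
Step 5: frontier [4 8 9, 4 5 13, 5 6 15, 2 7 3, 5 7 6, 7 8 6, 7 9 10] → take 2 7 (3); add 2.
Step 6: frontier [2 5 5, 4 8 9, 4 5 13, 5 6 15, 5 7 6, 7 8 6, 7 9 10] → take 2 5 (5); add 5.
Step 7: frontier [4 8 9, 5 8 15, 7 8 6, 7 9 10] → take 7 8 (6); add 8.
Step 8: frontier [7 9 10] → take 7 9 (10); add 9.
MST edges: 3 6, 1 6, 1 4, 4 7, 2 7, 2 5, 7 8, 7 9; total weight 9+2+15+7+3+5+6+10 = 57.

57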